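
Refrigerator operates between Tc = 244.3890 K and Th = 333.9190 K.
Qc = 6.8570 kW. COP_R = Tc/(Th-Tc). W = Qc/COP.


COP = 244.3890 / 89.5300 = 2.7297
W = 6.8570 / 2.7297 = 2.5120 kW

COP = 2.7297, W = 2.5120 kW


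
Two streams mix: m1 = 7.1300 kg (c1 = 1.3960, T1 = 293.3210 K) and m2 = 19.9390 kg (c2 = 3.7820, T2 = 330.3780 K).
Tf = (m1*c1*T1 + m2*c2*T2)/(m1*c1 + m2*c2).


num = 27833.1378
den = 85.3628
Tf = 326.0571 K

326.0571 K


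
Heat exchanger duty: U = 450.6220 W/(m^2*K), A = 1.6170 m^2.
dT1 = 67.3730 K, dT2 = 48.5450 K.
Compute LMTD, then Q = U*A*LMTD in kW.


LMTD = 57.4457 K
Q = 450.6220 * 1.6170 * 57.4457 = 41858.1218 W = 41.8581 kW

41.8581 kW


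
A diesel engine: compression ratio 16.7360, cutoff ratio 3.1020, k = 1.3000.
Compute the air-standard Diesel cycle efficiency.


r^(k-1) = 2.3286
rc^k = 4.3565
eta = 0.4725 = 47.2514%

47.2514%


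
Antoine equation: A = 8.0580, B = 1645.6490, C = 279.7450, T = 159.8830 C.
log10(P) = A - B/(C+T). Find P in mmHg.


C+T = 439.6280
B/(C+T) = 3.7433
log10(P) = 8.0580 - 3.7433 = 4.3147
P = 10^4.3147 = 20640.6736 mmHg

20640.6736 mmHg


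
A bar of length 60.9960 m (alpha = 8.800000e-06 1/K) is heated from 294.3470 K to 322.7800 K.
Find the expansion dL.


dT = 28.4330 K
dL = 8.800000e-06 * 60.9960 * 28.4330 = 0.015262 m
L_final = 61.011262 m

dL = 0.015262 m


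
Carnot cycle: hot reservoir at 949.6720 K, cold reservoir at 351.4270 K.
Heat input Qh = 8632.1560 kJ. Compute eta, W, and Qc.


eta = 1 - 351.4270/949.6720 = 0.6299
W = 0.6299 * 8632.1560 = 5437.8187 kJ
Qc = 8632.1560 - 5437.8187 = 3194.3373 kJ

eta = 62.9949%, W = 5437.8187 kJ, Qc = 3194.3373 kJ


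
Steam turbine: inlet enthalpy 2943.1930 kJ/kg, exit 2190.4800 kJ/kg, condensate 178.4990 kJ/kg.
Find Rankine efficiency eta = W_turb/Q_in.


W = 752.7130 kJ/kg
Q_in = 2764.6940 kJ/kg
eta = 0.2723 = 27.2259%

eta = 27.2259%


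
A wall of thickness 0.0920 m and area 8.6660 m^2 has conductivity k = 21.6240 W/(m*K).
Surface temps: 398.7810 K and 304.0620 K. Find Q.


dT = 94.7190 K
Q = 21.6240 * 8.6660 * 94.7190 / 0.0920 = 192931.8792 W

192931.8792 W


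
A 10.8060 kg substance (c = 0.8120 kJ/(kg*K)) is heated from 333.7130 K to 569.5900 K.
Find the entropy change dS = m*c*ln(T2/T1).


T2/T1 = 1.7068
ln(T2/T1) = 0.5346
dS = 10.8060 * 0.8120 * 0.5346 = 4.6911 kJ/K

4.6911 kJ/K


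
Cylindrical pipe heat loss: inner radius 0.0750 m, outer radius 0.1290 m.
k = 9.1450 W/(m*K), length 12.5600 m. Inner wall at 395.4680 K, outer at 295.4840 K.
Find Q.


dT = 99.9840 K
ln(ro/ri) = 0.5423
Q = 2*pi*9.1450*12.5600*99.9840 / 0.5423 = 133052.9990 W

133052.9990 W


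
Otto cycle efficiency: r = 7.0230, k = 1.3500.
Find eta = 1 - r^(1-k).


r^(k-1) = 1.9783
eta = 1 - 1/1.9783 = 0.4945 = 49.4505%

49.4505%


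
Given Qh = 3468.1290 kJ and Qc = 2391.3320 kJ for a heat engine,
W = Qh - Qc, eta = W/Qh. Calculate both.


W = 3468.1290 - 2391.3320 = 1076.7970 kJ
eta = 1076.7970 / 3468.1290 = 0.3105 = 31.0484%

W = 1076.7970 kJ, eta = 31.0484%


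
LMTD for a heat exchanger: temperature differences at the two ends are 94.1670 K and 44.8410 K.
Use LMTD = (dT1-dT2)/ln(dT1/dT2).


dT1/dT2 = 2.1000
ln(dT1/dT2) = 0.7419
LMTD = 49.3260 / 0.7419 = 66.4818 K

66.4818 K


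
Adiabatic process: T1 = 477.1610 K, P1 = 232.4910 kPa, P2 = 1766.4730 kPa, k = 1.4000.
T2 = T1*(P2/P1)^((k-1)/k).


(k-1)/k = 0.2857
(P2/P1)^exp = 1.7850
T2 = 477.1610 * 1.7850 = 851.7139 K

851.7139 K


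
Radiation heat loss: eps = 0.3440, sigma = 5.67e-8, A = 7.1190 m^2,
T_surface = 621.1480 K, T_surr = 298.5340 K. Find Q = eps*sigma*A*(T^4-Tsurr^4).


T^4 = 1.4886e+11
Tsurr^4 = 7.9428e+09
Q = 0.3440 * 5.67e-8 * 7.1190 * 1.4092e+11 = 19567.1193 W

19567.1193 W


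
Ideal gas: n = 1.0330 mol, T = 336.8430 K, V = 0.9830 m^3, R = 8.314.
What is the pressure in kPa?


P = nRT/V = 1.0330 * 8.314 * 336.8430 / 0.9830
= 2892.9296 / 0.9830 = 2942.9599 Pa = 2.9430 kPa

2.9430 kPa


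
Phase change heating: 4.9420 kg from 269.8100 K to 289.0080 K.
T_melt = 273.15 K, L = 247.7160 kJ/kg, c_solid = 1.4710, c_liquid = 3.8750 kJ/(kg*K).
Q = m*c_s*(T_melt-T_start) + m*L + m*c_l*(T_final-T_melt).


Q1 (sensible, solid) = 4.9420 * 1.4710 * 3.3400 = 24.2807 kJ
Q2 (latent) = 4.9420 * 247.7160 = 1224.2125 kJ
Q3 (sensible, liquid) = 4.9420 * 3.8750 * 15.8580 = 303.6847 kJ
Q_total = 1552.1779 kJ

1552.1779 kJ


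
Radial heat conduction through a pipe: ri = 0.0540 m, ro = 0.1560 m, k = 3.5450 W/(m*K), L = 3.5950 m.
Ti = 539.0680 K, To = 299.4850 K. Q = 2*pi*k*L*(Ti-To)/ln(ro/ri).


dT = 239.5830 K
ln(ro/ri) = 1.0609
Q = 2*pi*3.5450*3.5950*239.5830 / 1.0609 = 18083.7307 W

18083.7307 W


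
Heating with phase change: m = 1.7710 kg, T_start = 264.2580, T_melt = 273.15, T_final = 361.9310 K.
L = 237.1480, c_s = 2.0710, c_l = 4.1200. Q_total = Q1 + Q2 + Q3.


Q1 (sensible, solid) = 1.7710 * 2.0710 * 8.8920 = 32.6136 kJ
Q2 (latent) = 1.7710 * 237.1480 = 419.9891 kJ
Q3 (sensible, liquid) = 1.7710 * 4.1200 * 88.7810 = 647.7923 kJ
Q_total = 1100.3950 kJ

1100.3950 kJ


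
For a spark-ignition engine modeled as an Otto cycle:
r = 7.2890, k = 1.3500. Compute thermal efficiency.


r^(k-1) = 2.0042
eta = 1 - 1/2.0042 = 0.5010 = 50.1039%

50.1039%


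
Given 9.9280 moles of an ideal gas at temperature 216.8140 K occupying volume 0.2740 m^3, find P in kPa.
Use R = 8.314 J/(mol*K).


P = nRT/V = 9.9280 * 8.314 * 216.8140 / 0.2740
= 17896.1294 / 0.2740 = 65314.3407 Pa = 65.3143 kPa

65.3143 kPa


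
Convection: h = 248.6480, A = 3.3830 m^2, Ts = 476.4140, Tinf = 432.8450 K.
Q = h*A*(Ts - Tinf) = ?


dT = 43.5690 K
Q = 248.6480 * 3.3830 * 43.5690 = 36649.2052 W

36649.2052 W


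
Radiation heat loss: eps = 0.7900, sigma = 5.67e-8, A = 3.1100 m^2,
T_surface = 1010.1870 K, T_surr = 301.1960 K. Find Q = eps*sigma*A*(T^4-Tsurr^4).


T^4 = 1.0414e+12
Tsurr^4 = 8.2299e+09
Q = 0.7900 * 5.67e-8 * 3.1100 * 1.0331e+12 = 143923.5276 W

143923.5276 W


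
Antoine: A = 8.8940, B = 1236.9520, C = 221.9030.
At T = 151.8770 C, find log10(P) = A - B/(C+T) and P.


C+T = 373.7800
B/(C+T) = 3.3093
log10(P) = 8.8940 - 3.3093 = 5.5847
P = 10^5.5847 = 384321.8367 mmHg

384321.8367 mmHg


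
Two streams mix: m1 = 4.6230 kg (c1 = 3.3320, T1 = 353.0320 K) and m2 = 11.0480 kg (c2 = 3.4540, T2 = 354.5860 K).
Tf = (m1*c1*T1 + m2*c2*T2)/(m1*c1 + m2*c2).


num = 18968.9750
den = 53.5636
Tf = 354.1391 K

354.1391 K


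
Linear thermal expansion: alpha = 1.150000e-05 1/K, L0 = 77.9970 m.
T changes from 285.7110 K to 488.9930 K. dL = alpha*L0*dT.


dT = 203.2820 K
dL = 1.150000e-05 * 77.9970 * 203.2820 = 0.182337 m
L_final = 78.179337 m

dL = 0.182337 m


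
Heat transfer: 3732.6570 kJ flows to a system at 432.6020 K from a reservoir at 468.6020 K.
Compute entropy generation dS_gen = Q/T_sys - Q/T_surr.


dS_sys = 3732.6570/432.6020 = 8.6284 kJ/K
dS_surr = -3732.6570/468.6020 = -7.9655 kJ/K
dS_gen = 8.6284 - 7.9655 = 0.6629 kJ/K (irreversible)

dS_gen = 0.6629 kJ/K, irreversible


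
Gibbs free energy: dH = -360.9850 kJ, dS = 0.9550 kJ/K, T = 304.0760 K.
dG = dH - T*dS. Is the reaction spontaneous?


T*dS = 304.0760 * 0.9550 = 290.3926 kJ
dG = -360.9850 - 290.3926 = -651.3776 kJ (spontaneous)

dG = -651.3776 kJ, spontaneous


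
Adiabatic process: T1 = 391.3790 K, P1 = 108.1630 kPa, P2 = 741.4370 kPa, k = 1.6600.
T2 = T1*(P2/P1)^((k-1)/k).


(k-1)/k = 0.3976
(P2/P1)^exp = 2.1497
T2 = 391.3790 * 2.1497 = 841.3589 K

841.3589 K


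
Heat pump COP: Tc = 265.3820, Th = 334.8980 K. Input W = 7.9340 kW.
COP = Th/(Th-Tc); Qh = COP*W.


COP = 334.8980 / 69.5160 = 4.8176
Qh = 4.8176 * 7.9340 = 38.2226 kW

COP = 4.8176, Qh = 38.2226 kW


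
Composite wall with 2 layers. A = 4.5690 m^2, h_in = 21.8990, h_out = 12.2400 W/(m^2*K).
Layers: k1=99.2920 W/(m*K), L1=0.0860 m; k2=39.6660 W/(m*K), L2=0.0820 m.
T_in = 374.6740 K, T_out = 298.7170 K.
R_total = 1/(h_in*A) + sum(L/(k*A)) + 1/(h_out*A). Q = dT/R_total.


R_conv_in = 1/(21.8990*4.5690) = 0.0100
R_1 = 0.0860/(99.2920*4.5690) = 0.0002
R_2 = 0.0820/(39.6660*4.5690) = 0.0005
R_conv_out = 1/(12.2400*4.5690) = 0.0179
R_total = 0.0285 K/W
Q = 75.9570 / 0.0285 = 2663.5128 W

R_total = 0.0285 K/W, Q = 2663.5128 W


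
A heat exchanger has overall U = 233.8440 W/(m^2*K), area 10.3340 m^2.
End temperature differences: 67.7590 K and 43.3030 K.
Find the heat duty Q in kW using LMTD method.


LMTD = 54.6215 K
Q = 233.8440 * 10.3340 * 54.6215 = 131995.3721 W = 131.9954 kW

131.9954 kW


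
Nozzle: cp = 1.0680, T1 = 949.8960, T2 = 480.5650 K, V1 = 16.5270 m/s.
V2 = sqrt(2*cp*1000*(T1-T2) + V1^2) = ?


dT = 469.3310 K
2*cp*1000*dT = 1002491.0160
V1^2 = 273.1417
V2 = sqrt(1002764.1577) = 1001.3811 m/s

1001.3811 m/s


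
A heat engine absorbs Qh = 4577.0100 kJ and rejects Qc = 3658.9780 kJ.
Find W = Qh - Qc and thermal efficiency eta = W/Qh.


W = 4577.0100 - 3658.9780 = 918.0320 kJ
eta = 918.0320 / 4577.0100 = 0.2006 = 20.0575%

W = 918.0320 kJ, eta = 20.0575%


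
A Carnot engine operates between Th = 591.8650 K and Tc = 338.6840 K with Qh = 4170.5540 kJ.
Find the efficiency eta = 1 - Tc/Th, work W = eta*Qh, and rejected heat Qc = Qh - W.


eta = 1 - 338.6840/591.8650 = 0.4278
W = 0.4278 * 4170.5540 = 1784.0302 kJ
Qc = 4170.5540 - 1784.0302 = 2386.5238 kJ

eta = 42.7768%, W = 1784.0302 kJ, Qc = 2386.5238 kJ


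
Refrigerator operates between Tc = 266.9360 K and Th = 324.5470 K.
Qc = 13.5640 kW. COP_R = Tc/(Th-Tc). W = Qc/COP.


COP = 266.9360 / 57.6110 = 4.6334
W = 13.5640 / 4.6334 = 2.9274 kW

COP = 4.6334, W = 2.9274 kW


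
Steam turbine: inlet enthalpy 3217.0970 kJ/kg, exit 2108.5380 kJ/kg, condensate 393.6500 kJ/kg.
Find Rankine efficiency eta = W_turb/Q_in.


W = 1108.5590 kJ/kg
Q_in = 2823.4470 kJ/kg
eta = 0.3926 = 39.2626%

eta = 39.2626%


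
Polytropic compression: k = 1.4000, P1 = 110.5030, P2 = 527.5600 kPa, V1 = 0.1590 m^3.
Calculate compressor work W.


(k-1)/k = 0.2857
(P2/P1)^exp = 1.5630
W = 3.5000 * 110.5030 * 0.1590 * (1.5630 - 1) = 34.6243 kJ

34.6243 kJ


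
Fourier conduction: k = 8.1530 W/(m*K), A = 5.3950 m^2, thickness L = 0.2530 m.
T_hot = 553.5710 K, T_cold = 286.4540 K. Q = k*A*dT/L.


dT = 267.1170 K
Q = 8.1530 * 5.3950 * 267.1170 / 0.2530 = 46439.7527 W

46439.7527 W


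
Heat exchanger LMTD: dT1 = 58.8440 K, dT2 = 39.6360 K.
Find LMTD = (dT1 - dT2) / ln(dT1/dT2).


dT1/dT2 = 1.4846
ln(dT1/dT2) = 0.3952
LMTD = 19.2080 / 0.3952 = 48.6091 K

48.6091 K


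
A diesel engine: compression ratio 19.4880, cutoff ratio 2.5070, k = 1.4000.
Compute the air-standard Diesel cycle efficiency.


r^(k-1) = 3.2802
rc^k = 3.6209
eta = 0.6213 = 62.1294%

62.1294%


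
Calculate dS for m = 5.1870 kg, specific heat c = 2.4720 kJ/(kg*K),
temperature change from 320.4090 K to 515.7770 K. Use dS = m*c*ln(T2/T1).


T2/T1 = 1.6097
ln(T2/T1) = 0.4761
dS = 5.1870 * 2.4720 * 0.4761 = 6.1044 kJ/K

6.1044 kJ/K


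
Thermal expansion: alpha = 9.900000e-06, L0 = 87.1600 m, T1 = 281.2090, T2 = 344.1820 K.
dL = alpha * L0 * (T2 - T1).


dT = 62.9730 K
dL = 9.900000e-06 * 87.1600 * 62.9730 = 0.054338 m
L_final = 87.214338 m

dL = 0.054338 m


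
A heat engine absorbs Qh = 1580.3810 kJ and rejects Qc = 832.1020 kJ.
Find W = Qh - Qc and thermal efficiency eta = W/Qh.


W = 1580.3810 - 832.1020 = 748.2790 kJ
eta = 748.2790 / 1580.3810 = 0.4735 = 47.3480%

W = 748.2790 kJ, eta = 47.3480%


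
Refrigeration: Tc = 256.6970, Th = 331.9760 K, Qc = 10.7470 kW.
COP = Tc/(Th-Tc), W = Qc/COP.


COP = 256.6970 / 75.2790 = 3.4099
W = 10.7470 / 3.4099 = 3.1517 kW

COP = 3.4099, W = 3.1517 kW


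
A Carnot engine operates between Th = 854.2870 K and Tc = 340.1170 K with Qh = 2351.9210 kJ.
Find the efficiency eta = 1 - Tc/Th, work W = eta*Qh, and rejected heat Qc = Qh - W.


eta = 1 - 340.1170/854.2870 = 0.6019
W = 0.6019 * 2351.9210 = 1415.5515 kJ
Qc = 2351.9210 - 1415.5515 = 936.3695 kJ

eta = 60.1870%, W = 1415.5515 kJ, Qc = 936.3695 kJ


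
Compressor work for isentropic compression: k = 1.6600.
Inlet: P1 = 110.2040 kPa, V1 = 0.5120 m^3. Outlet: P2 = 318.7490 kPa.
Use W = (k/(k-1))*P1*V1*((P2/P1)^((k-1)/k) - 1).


(k-1)/k = 0.3976
(P2/P1)^exp = 1.5254
W = 2.5152 * 110.2040 * 0.5120 * (1.5254 - 1) = 74.5654 kJ

74.5654 kJ


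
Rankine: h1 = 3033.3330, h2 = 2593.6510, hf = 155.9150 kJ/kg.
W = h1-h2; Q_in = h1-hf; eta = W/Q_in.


W = 439.6820 kJ/kg
Q_in = 2877.4180 kJ/kg
eta = 0.1528 = 15.2804%

eta = 15.2804%


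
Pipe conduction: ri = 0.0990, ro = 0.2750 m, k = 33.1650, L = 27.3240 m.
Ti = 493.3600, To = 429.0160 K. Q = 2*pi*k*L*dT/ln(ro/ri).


dT = 64.3440 K
ln(ro/ri) = 1.0217
Q = 2*pi*33.1650*27.3240*64.3440 / 1.0217 = 358599.3786 W

358599.3786 W


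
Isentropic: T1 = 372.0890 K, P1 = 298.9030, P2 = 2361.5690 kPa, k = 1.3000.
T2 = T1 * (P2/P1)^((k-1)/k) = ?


(k-1)/k = 0.2308
(P2/P1)^exp = 1.6112
T2 = 372.0890 * 1.6112 = 599.5170 K

599.5170 K


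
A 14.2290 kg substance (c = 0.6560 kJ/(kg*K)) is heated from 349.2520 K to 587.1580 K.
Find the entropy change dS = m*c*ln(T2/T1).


T2/T1 = 1.6812
ln(T2/T1) = 0.5195
dS = 14.2290 * 0.6560 * 0.5195 = 4.8491 kJ/K

4.8491 kJ/K


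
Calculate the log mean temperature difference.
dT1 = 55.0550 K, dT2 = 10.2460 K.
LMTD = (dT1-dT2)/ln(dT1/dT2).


dT1/dT2 = 5.3733
ln(dT1/dT2) = 1.6814
LMTD = 44.8090 / 1.6814 = 26.6491 K

26.6491 K


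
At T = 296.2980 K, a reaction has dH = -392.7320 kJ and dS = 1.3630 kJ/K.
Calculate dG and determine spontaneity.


T*dS = 296.2980 * 1.3630 = 403.8542 kJ
dG = -392.7320 - 403.8542 = -796.5862 kJ (spontaneous)

dG = -796.5862 kJ, spontaneous


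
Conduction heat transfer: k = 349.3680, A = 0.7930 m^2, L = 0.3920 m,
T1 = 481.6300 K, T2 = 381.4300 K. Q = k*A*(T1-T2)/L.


dT = 100.2000 K
Q = 349.3680 * 0.7930 * 100.2000 / 0.3920 = 70817.0718 W

70817.0718 W


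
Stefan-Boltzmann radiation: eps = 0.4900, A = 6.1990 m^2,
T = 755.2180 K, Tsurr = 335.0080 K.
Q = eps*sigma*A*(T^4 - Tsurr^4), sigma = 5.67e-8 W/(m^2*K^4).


T^4 = 3.2530e+11
Tsurr^4 = 1.2596e+10
Q = 0.4900 * 5.67e-8 * 6.1990 * 3.1271e+11 = 53856.7536 W

53856.7536 W


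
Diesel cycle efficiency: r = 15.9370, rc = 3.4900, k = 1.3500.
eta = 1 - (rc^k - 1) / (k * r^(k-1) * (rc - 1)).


r^(k-1) = 2.6354
rc^k = 5.4052
eta = 0.5027 = 50.2729%

50.2729%


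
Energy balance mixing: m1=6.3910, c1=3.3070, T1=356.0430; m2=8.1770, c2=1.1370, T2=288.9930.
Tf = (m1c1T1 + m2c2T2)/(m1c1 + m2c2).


num = 10211.8219
den = 30.4323
Tf = 335.5588 K

335.5588 K


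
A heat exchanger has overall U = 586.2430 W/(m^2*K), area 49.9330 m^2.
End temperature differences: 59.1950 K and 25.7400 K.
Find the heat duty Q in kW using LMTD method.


LMTD = 40.1721 K
Q = 586.2430 * 49.9330 * 40.1721 = 1175954.1930 W = 1175.9542 kW

1175.9542 kW


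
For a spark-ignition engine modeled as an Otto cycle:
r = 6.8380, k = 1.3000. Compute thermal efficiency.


r^(k-1) = 1.7802
eta = 1 - 1/1.7802 = 0.4383 = 43.8278%

43.8278%


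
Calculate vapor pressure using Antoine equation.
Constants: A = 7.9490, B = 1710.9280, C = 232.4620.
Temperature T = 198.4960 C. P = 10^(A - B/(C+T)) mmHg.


C+T = 430.9580
B/(C+T) = 3.9701
log10(P) = 7.9490 - 3.9701 = 3.9789
P = 10^3.9789 = 9526.7023 mmHg

9526.7023 mmHg


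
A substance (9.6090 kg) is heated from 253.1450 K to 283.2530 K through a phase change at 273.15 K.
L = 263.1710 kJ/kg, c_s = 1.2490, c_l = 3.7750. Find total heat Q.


Q1 (sensible, solid) = 9.6090 * 1.2490 * 20.0050 = 240.0928 kJ
Q2 (latent) = 9.6090 * 263.1710 = 2528.8101 kJ
Q3 (sensible, liquid) = 9.6090 * 3.7750 * 10.1030 = 366.4760 kJ
Q_total = 3135.3789 kJ

3135.3789 kJ


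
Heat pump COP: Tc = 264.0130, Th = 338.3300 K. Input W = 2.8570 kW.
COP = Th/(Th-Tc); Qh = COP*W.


COP = 338.3300 / 74.3170 = 4.5525
Qh = 4.5525 * 2.8570 = 13.0066 kW

COP = 4.5525, Qh = 13.0066 kW


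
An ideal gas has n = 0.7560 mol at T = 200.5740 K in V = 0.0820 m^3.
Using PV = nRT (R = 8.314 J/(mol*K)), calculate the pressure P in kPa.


P = nRT/V = 0.7560 * 8.314 * 200.5740 / 0.0820
= 1260.6846 / 0.0820 = 15374.2026 Pa = 15.3742 kPa

15.3742 kPa


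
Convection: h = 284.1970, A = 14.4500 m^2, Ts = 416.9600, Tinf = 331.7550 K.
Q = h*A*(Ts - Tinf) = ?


dT = 85.2050 K
Q = 284.1970 * 14.4500 * 85.2050 = 349906.8278 W

349906.8278 W


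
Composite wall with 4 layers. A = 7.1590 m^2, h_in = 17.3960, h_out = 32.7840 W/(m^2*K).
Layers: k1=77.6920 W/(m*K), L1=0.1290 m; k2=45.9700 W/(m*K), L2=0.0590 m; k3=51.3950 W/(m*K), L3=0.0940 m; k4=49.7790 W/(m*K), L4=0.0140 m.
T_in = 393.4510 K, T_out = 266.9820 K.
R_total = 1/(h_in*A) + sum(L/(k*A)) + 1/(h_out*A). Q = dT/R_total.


R_conv_in = 1/(17.3960*7.1590) = 0.0080
R_1 = 0.1290/(77.6920*7.1590) = 0.0002
R_2 = 0.0590/(45.9700*7.1590) = 0.0002
R_3 = 0.0940/(51.3950*7.1590) = 0.0003
R_4 = 0.0140/(49.7790*7.1590) = 3.9285e-05
R_conv_out = 1/(32.7840*7.1590) = 0.0043
R_total = 0.0130 K/W
Q = 126.4690 / 0.0130 = 9731.0795 W

R_total = 0.0130 K/W, Q = 9731.0795 W


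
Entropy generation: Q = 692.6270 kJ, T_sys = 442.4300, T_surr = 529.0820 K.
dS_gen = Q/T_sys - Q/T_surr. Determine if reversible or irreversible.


dS_sys = 692.6270/442.4300 = 1.5655 kJ/K
dS_surr = -692.6270/529.0820 = -1.3091 kJ/K
dS_gen = 1.5655 - 1.3091 = 0.2564 kJ/K (irreversible)

dS_gen = 0.2564 kJ/K, irreversible


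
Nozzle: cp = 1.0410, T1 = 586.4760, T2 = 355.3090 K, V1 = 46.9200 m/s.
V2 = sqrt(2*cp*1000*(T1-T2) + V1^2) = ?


dT = 231.1670 K
2*cp*1000*dT = 481289.6940
V1^2 = 2201.4864
V2 = sqrt(483491.1804) = 695.3353 m/s

695.3353 m/s


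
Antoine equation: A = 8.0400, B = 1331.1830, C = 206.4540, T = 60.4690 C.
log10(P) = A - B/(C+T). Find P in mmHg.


C+T = 266.9230
B/(C+T) = 4.9871
log10(P) = 8.0400 - 4.9871 = 3.0529
P = 10^3.0529 = 1129.4256 mmHg

1129.4256 mmHg


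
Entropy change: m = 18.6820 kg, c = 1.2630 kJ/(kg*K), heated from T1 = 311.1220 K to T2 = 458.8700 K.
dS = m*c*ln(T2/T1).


T2/T1 = 1.4749
ln(T2/T1) = 0.3886
dS = 18.6820 * 1.2630 * 0.3886 = 9.1687 kJ/K

9.1687 kJ/K


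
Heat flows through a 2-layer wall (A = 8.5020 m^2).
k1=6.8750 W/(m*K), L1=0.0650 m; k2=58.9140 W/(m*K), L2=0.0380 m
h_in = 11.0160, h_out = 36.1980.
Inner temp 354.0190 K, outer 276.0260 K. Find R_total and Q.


R_conv_in = 1/(11.0160*8.5020) = 0.0107
R_1 = 0.0650/(6.8750*8.5020) = 0.0011
R_2 = 0.0380/(58.9140*8.5020) = 7.5865e-05
R_conv_out = 1/(36.1980*8.5020) = 0.0032
R_total = 0.0151 K/W
Q = 77.9930 / 0.0151 = 5160.1859 W

R_total = 0.0151 K/W, Q = 5160.1859 W


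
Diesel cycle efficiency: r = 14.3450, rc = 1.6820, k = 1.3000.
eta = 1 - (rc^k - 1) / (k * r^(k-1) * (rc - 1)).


r^(k-1) = 2.2234
rc^k = 1.9660
eta = 0.5100 = 50.9974%

50.9974%


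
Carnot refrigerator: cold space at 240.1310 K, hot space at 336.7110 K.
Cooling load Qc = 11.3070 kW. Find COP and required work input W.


COP = 240.1310 / 96.5800 = 2.4863
W = 11.3070 / 2.4863 = 4.5476 kW

COP = 2.4863, W = 4.5476 kW


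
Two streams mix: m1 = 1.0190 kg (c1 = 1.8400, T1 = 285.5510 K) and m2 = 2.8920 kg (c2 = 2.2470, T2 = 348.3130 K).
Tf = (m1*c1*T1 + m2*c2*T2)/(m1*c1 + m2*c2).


num = 2798.8474
den = 8.3733
Tf = 334.2592 K

334.2592 K


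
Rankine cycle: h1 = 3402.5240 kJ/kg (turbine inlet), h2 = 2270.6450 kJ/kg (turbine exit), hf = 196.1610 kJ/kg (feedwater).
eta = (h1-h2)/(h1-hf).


W = 1131.8790 kJ/kg
Q_in = 3206.3630 kJ/kg
eta = 0.3530 = 35.3010%

eta = 35.3010%


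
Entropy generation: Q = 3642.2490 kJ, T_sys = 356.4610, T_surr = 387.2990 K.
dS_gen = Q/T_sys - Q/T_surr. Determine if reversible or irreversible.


dS_sys = 3642.2490/356.4610 = 10.2178 kJ/K
dS_surr = -3642.2490/387.2990 = -9.4042 kJ/K
dS_gen = 10.2178 - 9.4042 = 0.8136 kJ/K (irreversible)

dS_gen = 0.8136 kJ/K, irreversible


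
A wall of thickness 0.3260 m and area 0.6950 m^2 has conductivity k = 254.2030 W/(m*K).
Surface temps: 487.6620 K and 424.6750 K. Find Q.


dT = 62.9870 K
Q = 254.2030 * 0.6950 * 62.9870 / 0.3260 = 34134.9130 W

34134.9130 W


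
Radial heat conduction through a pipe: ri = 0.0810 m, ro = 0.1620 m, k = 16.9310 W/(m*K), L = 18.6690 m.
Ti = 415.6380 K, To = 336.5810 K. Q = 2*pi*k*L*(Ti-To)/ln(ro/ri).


dT = 79.0570 K
ln(ro/ri) = 0.6931
Q = 2*pi*16.9310*18.6690*79.0570 / 0.6931 = 226515.7490 W

226515.7490 W


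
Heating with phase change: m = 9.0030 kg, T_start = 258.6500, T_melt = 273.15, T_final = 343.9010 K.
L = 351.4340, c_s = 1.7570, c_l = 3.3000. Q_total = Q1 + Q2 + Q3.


Q1 (sensible, solid) = 9.0030 * 1.7570 * 14.5000 = 229.3649 kJ
Q2 (latent) = 9.0030 * 351.4340 = 3163.9603 kJ
Q3 (sensible, liquid) = 9.0030 * 3.3000 * 70.7510 = 2102.0051 kJ
Q_total = 5495.3304 kJ

5495.3304 kJ


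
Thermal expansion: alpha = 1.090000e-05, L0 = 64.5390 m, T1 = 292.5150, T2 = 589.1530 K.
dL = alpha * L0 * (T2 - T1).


dT = 296.6380 K
dL = 1.090000e-05 * 64.5390 * 296.6380 = 0.208677 m
L_final = 64.747677 m

dL = 0.208677 m


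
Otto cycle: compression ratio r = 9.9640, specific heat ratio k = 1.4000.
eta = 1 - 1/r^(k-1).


r^(k-1) = 2.5083
eta = 1 - 1/2.5083 = 0.6013 = 60.1318%

60.1318%


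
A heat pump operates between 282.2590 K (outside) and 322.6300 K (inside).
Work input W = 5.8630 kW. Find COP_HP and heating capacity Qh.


COP = 322.6300 / 40.3710 = 7.9916
Qh = 7.9916 * 5.8630 = 46.8549 kW

COP = 7.9916, Qh = 46.8549 kW


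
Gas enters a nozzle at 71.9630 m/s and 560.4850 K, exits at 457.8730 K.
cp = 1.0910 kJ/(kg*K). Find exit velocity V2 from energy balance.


dT = 102.6120 K
2*cp*1000*dT = 223899.3840
V1^2 = 5178.6734
V2 = sqrt(229078.0574) = 478.6210 m/s

478.6210 m/s


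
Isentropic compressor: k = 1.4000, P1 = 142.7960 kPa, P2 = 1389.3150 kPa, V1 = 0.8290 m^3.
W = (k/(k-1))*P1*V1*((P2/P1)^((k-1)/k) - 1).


(k-1)/k = 0.2857
(P2/P1)^exp = 1.9156
W = 3.5000 * 142.7960 * 0.8290 * (1.9156 - 1) = 379.3631 kJ

379.3631 kJ


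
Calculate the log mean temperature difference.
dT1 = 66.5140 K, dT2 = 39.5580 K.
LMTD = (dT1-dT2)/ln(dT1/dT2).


dT1/dT2 = 1.6814
ln(dT1/dT2) = 0.5196
LMTD = 26.9560 / 0.5196 = 51.8739 K

51.8739 K


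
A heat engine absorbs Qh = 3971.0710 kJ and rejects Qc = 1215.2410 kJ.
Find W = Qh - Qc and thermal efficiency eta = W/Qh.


W = 3971.0710 - 1215.2410 = 2755.8300 kJ
eta = 2755.8300 / 3971.0710 = 0.6940 = 69.3977%

W = 2755.8300 kJ, eta = 69.3977%


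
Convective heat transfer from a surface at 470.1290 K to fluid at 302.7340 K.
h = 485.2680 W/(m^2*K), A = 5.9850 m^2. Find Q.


dT = 167.3950 K
Q = 485.2680 * 5.9850 * 167.3950 = 486170.1496 W

486170.1496 W


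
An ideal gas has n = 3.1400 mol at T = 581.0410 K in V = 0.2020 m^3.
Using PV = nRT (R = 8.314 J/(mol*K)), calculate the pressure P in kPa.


P = nRT/V = 3.1400 * 8.314 * 581.0410 / 0.2020
= 15168.6331 / 0.2020 = 75092.2431 Pa = 75.0922 kPa

75.0922 kPa


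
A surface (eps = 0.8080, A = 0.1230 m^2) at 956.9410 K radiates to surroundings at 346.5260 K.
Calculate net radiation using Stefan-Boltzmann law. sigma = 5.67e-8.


T^4 = 8.3857e+11
Tsurr^4 = 1.4419e+10
Q = 0.8080 * 5.67e-8 * 0.1230 * 8.2415e+11 = 4644.1638 W

4644.1638 W


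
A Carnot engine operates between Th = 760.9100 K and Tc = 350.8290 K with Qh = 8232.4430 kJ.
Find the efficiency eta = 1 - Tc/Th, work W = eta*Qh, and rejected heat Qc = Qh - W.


eta = 1 - 350.8290/760.9100 = 0.5389
W = 0.5389 * 8232.4430 = 4436.7513 kJ
Qc = 8232.4430 - 4436.7513 = 3795.6917 kJ

eta = 53.8935%, W = 4436.7513 kJ, Qc = 3795.6917 kJ


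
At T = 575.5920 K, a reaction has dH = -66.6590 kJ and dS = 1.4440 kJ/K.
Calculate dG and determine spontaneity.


T*dS = 575.5920 * 1.4440 = 831.1548 kJ
dG = -66.6590 - 831.1548 = -897.8138 kJ (spontaneous)

dG = -897.8138 kJ, spontaneous


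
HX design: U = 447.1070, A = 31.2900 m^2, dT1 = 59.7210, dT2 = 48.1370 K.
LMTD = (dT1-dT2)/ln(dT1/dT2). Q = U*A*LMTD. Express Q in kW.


LMTD = 53.7210 K
Q = 447.1070 * 31.2900 * 53.7210 = 751555.6628 W = 751.5557 kW

751.5557 kW


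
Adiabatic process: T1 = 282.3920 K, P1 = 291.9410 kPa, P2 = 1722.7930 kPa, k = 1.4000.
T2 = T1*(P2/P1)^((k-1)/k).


(k-1)/k = 0.2857
(P2/P1)^exp = 1.6606
T2 = 282.3920 * 1.6606 = 468.9434 K

468.9434 K


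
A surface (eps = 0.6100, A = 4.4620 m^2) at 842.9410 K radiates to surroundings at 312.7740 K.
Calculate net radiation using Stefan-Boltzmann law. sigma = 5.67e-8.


T^4 = 5.0488e+11
Tsurr^4 = 9.5702e+09
Q = 0.6100 * 5.67e-8 * 4.4620 * 4.9531e+11 = 76439.8641 W

76439.8641 W


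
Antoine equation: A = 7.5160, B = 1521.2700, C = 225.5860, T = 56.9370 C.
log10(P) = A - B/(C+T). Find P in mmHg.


C+T = 282.5230
B/(C+T) = 5.3846
log10(P) = 7.5160 - 5.3846 = 2.1314
P = 10^2.1314 = 135.3355 mmHg

135.3355 mmHg


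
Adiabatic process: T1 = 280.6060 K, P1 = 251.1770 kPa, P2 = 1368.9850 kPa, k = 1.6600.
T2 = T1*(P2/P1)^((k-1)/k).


(k-1)/k = 0.3976
(P2/P1)^exp = 1.9624
T2 = 280.6060 * 1.9624 = 550.6682 K

550.6682 K


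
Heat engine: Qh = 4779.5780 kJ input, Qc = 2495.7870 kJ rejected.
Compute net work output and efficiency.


W = 4779.5780 - 2495.7870 = 2283.7910 kJ
eta = 2283.7910 / 4779.5780 = 0.4778 = 47.7823%

W = 2283.7910 kJ, eta = 47.7823%


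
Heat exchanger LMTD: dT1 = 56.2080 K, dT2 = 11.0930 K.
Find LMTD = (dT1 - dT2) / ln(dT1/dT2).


dT1/dT2 = 5.0670
ln(dT1/dT2) = 1.6227
LMTD = 45.1150 / 1.6227 = 27.8017 K

27.8017 K


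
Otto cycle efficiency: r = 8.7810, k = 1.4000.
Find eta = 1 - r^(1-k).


r^(k-1) = 2.3846
eta = 1 - 1/2.3846 = 0.5806 = 58.0644%

58.0644%


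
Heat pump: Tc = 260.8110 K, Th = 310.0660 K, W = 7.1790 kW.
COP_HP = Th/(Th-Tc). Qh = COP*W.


COP = 310.0660 / 49.2550 = 6.2951
Qh = 6.2951 * 7.1790 = 45.1926 kW

COP = 6.2951, Qh = 45.1926 kW


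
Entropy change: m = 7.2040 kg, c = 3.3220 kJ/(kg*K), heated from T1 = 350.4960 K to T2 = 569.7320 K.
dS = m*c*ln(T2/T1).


T2/T1 = 1.6255
ln(T2/T1) = 0.4858
dS = 7.2040 * 3.3220 * 0.4858 = 11.6264 kJ/K

11.6264 kJ/K


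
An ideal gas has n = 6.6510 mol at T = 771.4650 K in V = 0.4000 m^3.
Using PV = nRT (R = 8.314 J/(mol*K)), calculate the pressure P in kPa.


P = nRT/V = 6.6510 * 8.314 * 771.4650 / 0.4000
= 42659.2480 / 0.4000 = 106648.1201 Pa = 106.6481 kPa

106.6481 kPa


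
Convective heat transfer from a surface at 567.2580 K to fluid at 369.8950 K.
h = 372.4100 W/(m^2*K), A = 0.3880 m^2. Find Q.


dT = 197.3630 K
Q = 372.4100 * 0.3880 * 197.3630 = 28517.9825 W

28517.9825 W


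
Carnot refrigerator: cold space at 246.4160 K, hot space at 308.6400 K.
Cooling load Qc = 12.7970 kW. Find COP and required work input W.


COP = 246.4160 / 62.2240 = 3.9601
W = 12.7970 / 3.9601 = 3.2314 kW

COP = 3.9601, W = 3.2314 kW


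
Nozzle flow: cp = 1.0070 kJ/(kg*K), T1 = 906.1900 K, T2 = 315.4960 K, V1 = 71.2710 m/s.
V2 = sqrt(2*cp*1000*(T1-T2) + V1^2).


dT = 590.6940 K
2*cp*1000*dT = 1189657.7160
V1^2 = 5079.5554
V2 = sqrt(1194737.2714) = 1093.0404 m/s

1093.0404 m/s


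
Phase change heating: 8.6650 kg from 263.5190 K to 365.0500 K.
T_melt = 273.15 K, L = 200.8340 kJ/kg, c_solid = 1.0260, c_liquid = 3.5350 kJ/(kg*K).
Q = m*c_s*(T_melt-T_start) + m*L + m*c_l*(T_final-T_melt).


Q1 (sensible, solid) = 8.6650 * 1.0260 * 9.6310 = 85.6224 kJ
Q2 (latent) = 8.6650 * 200.8340 = 1740.2266 kJ
Q3 (sensible, liquid) = 8.6650 * 3.5350 * 91.9000 = 2814.9682 kJ
Q_total = 4640.8172 kJ

4640.8172 kJ


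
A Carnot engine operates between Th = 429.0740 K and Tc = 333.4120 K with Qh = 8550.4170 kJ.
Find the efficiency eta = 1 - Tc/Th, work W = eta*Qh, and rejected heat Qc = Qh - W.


eta = 1 - 333.4120/429.0740 = 0.2229
W = 0.2229 * 8550.4170 = 1906.3145 kJ
Qc = 8550.4170 - 1906.3145 = 6644.1025 kJ

eta = 22.2950%, W = 1906.3145 kJ, Qc = 6644.1025 kJ


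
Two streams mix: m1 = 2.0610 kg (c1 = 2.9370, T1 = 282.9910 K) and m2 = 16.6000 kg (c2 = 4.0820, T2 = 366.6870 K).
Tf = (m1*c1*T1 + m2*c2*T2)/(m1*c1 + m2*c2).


num = 26560.1401
den = 73.8144
Tf = 359.8235 K

359.8235 K


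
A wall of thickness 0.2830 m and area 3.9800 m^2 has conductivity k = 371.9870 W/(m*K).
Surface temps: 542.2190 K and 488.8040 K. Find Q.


dT = 53.4150 K
Q = 371.9870 * 3.9800 * 53.4150 / 0.2830 = 279439.3947 W

279439.3947 W


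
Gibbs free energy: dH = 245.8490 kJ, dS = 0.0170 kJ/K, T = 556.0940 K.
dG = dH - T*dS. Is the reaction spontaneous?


T*dS = 556.0940 * 0.0170 = 9.4536 kJ
dG = 245.8490 - 9.4536 = 236.3954 kJ (non-spontaneous)

dG = 236.3954 kJ, non-spontaneous


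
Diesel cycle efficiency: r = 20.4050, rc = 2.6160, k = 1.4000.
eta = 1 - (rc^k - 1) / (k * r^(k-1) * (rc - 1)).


r^(k-1) = 3.3411
rc^k = 3.8432
eta = 0.6239 = 62.3865%

62.3865%


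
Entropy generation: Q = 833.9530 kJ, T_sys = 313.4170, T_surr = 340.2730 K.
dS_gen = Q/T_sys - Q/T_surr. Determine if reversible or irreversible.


dS_sys = 833.9530/313.4170 = 2.6608 kJ/K
dS_surr = -833.9530/340.2730 = -2.4508 kJ/K
dS_gen = 2.6608 - 2.4508 = 0.2100 kJ/K (irreversible)

dS_gen = 0.2100 kJ/K, irreversible


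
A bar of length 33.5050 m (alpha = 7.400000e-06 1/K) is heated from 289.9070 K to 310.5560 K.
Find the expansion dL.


dT = 20.6490 K
dL = 7.400000e-06 * 33.5050 * 20.6490 = 0.005120 m
L_final = 33.510120 m

dL = 0.005120 m


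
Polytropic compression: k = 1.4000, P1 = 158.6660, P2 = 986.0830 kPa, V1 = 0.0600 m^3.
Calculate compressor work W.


(k-1)/k = 0.2857
(P2/P1)^exp = 1.6854
W = 3.5000 * 158.6660 * 0.0600 * (1.6854 - 1) = 22.8363 kJ

22.8363 kJ


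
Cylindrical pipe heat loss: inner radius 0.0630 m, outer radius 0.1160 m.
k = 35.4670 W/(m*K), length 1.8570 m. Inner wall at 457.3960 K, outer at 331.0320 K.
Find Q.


dT = 126.3640 K
ln(ro/ri) = 0.6105
Q = 2*pi*35.4670*1.8570*126.3640 / 0.6105 = 85661.4864 W

85661.4864 W


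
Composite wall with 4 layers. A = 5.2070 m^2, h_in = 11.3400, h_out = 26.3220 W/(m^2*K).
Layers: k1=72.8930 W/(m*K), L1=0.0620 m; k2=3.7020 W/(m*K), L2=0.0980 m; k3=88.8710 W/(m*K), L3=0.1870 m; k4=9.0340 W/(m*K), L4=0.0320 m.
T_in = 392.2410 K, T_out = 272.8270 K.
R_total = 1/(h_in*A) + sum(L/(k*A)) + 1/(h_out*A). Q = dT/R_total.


R_conv_in = 1/(11.3400*5.2070) = 0.0169
R_1 = 0.0620/(72.8930*5.2070) = 0.0002
R_2 = 0.0980/(3.7020*5.2070) = 0.0051
R_3 = 0.1870/(88.8710*5.2070) = 0.0004
R_4 = 0.0320/(9.0340*5.2070) = 0.0007
R_conv_out = 1/(26.3220*5.2070) = 0.0073
R_total = 0.0306 K/W
Q = 119.4140 / 0.0306 = 3907.0935 W

R_total = 0.0306 K/W, Q = 3907.0935 W


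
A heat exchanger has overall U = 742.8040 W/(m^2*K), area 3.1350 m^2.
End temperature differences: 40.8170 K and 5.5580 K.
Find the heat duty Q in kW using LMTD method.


LMTD = 17.6838 K
Q = 742.8040 * 3.1350 * 17.6838 = 41180.0659 W = 41.1801 kW

41.1801 kW


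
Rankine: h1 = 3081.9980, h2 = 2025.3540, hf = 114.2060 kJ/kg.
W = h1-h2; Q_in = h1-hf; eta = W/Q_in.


W = 1056.6440 kJ/kg
Q_in = 2967.7920 kJ/kg
eta = 0.3560 = 35.6037%

eta = 35.6037%


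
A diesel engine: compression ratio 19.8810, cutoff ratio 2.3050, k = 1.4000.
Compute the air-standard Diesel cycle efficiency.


r^(k-1) = 3.3066
rc^k = 3.2191
eta = 0.6327 = 63.2658%

63.2658%


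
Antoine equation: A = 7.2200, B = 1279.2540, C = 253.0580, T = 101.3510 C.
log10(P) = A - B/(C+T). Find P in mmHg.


C+T = 354.4090
B/(C+T) = 3.6095
log10(P) = 7.2200 - 3.6095 = 3.6105
P = 10^3.6105 = 4078.1057 mmHg

4078.1057 mmHg


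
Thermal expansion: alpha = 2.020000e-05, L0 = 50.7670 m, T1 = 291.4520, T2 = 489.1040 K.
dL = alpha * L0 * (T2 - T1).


dT = 197.6520 K
dL = 2.020000e-05 * 50.7670 * 197.6520 = 0.202691 m
L_final = 50.969691 m

dL = 0.202691 m


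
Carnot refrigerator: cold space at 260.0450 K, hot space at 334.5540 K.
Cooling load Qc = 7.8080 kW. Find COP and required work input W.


COP = 260.0450 / 74.5090 = 3.4901
W = 7.8080 / 3.4901 = 2.2372 kW

COP = 3.4901, W = 2.2372 kW


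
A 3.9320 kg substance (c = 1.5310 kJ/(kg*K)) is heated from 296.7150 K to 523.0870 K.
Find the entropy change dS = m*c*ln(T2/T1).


T2/T1 = 1.7629
ln(T2/T1) = 0.5670
dS = 3.9320 * 1.5310 * 0.5670 = 3.4131 kJ/K

3.4131 kJ/K


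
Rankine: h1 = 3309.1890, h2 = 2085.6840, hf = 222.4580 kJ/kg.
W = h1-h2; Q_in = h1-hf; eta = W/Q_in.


W = 1223.5050 kJ/kg
Q_in = 3086.7310 kJ/kg
eta = 0.3964 = 39.6376%

eta = 39.6376%


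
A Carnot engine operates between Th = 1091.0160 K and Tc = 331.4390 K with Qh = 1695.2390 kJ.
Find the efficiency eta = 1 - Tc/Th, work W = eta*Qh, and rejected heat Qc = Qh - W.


eta = 1 - 331.4390/1091.0160 = 0.6962
W = 0.6962 * 1695.2390 = 1180.2435 kJ
Qc = 1695.2390 - 1180.2435 = 514.9955 kJ

eta = 69.6211%, W = 1180.2435 kJ, Qc = 514.9955 kJ


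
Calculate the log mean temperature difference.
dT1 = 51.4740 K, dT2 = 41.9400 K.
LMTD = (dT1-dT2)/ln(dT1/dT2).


dT1/dT2 = 1.2273
ln(dT1/dT2) = 0.2048
LMTD = 9.5340 / 0.2048 = 46.5444 K

46.5444 K


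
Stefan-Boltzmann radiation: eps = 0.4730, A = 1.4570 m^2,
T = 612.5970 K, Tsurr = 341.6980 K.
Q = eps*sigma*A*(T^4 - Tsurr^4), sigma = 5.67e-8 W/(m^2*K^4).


T^4 = 1.4083e+11
Tsurr^4 = 1.3632e+10
Q = 0.4730 * 5.67e-8 * 1.4570 * 1.2720e+11 = 4970.3582 W

4970.3582 W


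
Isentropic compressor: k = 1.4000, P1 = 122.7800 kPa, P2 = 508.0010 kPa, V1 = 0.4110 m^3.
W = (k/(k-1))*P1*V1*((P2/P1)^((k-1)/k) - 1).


(k-1)/k = 0.2857
(P2/P1)^exp = 1.5004
W = 3.5000 * 122.7800 * 0.4110 * (1.5004 - 1) = 88.3823 kJ

88.3823 kJ


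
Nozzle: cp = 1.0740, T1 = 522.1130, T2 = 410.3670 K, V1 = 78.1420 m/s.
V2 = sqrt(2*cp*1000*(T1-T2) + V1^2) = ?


dT = 111.7460 K
2*cp*1000*dT = 240030.4080
V1^2 = 6106.1722
V2 = sqrt(246136.5802) = 496.1215 m/s

496.1215 m/s


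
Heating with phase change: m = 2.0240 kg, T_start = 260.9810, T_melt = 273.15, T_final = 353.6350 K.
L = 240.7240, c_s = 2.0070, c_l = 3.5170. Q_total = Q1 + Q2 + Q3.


Q1 (sensible, solid) = 2.0240 * 2.0070 * 12.1690 = 49.4325 kJ
Q2 (latent) = 2.0240 * 240.7240 = 487.2254 kJ
Q3 (sensible, liquid) = 2.0240 * 3.5170 * 80.4850 = 572.9251 kJ
Q_total = 1109.5830 kJ

1109.5830 kJ


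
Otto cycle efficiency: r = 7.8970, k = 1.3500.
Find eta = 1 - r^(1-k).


r^(k-1) = 2.0612
eta = 1 - 1/2.0612 = 0.5148 = 51.4836%

51.4836%


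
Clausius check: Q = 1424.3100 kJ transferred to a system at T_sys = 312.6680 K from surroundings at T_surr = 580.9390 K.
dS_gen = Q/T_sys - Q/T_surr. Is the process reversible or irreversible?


dS_sys = 1424.3100/312.6680 = 4.5553 kJ/K
dS_surr = -1424.3100/580.9390 = -2.4517 kJ/K
dS_gen = 4.5553 - 2.4517 = 2.1036 kJ/K (irreversible)

dS_gen = 2.1036 kJ/K, irreversible


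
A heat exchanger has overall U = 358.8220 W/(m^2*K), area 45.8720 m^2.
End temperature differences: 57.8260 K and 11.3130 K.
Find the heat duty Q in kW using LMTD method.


LMTD = 28.5096 K
Q = 358.8220 * 45.8720 * 28.5096 = 469264.5419 W = 469.2645 kW

469.2645 kW


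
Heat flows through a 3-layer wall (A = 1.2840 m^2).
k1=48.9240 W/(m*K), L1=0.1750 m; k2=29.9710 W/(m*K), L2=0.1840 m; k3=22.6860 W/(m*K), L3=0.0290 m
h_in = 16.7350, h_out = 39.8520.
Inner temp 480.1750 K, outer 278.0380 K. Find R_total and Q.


R_conv_in = 1/(16.7350*1.2840) = 0.0465
R_1 = 0.1750/(48.9240*1.2840) = 0.0028
R_2 = 0.1840/(29.9710*1.2840) = 0.0048
R_3 = 0.0290/(22.6860*1.2840) = 0.0010
R_conv_out = 1/(39.8520*1.2840) = 0.0195
R_total = 0.0746 K/W
Q = 202.1370 / 0.0746 = 2708.0277 W

R_total = 0.0746 K/W, Q = 2708.0277 W


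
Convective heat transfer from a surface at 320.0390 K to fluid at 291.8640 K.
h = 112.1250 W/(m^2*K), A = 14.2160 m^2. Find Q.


dT = 28.1750 K
Q = 112.1250 * 14.2160 * 28.1750 = 44910.0766 W

44910.0766 W


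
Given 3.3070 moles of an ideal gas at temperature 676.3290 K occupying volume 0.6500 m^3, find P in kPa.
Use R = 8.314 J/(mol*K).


P = nRT/V = 3.3070 * 8.314 * 676.3290 / 0.6500
= 18595.2587 / 0.6500 = 28608.0903 Pa = 28.6081 kPa

28.6081 kPa


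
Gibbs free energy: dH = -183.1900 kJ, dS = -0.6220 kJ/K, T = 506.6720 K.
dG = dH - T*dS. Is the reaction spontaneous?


T*dS = 506.6720 * -0.6220 = -315.1500 kJ
dG = -183.1900 + 315.1500 = 131.9600 kJ (non-spontaneous)

dG = 131.9600 kJ, non-spontaneous


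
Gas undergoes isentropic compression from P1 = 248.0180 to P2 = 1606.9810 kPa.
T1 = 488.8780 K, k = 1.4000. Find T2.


(k-1)/k = 0.2857
(P2/P1)^exp = 1.7056
T2 = 488.8780 * 1.7056 = 833.8069 K

833.8069 K


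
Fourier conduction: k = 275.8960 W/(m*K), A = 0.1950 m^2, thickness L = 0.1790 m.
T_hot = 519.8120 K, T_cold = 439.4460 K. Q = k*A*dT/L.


dT = 80.3660 K
Q = 275.8960 * 0.1950 * 80.3660 / 0.1790 = 24154.5715 W

24154.5715 W


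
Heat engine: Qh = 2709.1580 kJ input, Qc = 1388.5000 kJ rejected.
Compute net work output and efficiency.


W = 2709.1580 - 1388.5000 = 1320.6580 kJ
eta = 1320.6580 / 2709.1580 = 0.4875 = 48.7479%

W = 1320.6580 kJ, eta = 48.7479%


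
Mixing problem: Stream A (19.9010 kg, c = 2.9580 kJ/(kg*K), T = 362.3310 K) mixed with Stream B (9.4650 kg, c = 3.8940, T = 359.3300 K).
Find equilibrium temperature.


num = 34573.1178
den = 95.7239
Tf = 361.1755 K

361.1755 K


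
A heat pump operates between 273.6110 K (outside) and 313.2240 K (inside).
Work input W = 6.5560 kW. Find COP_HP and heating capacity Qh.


COP = 313.2240 / 39.6130 = 7.9071
Qh = 7.9071 * 6.5560 = 51.8390 kW

COP = 7.9071, Qh = 51.8390 kW


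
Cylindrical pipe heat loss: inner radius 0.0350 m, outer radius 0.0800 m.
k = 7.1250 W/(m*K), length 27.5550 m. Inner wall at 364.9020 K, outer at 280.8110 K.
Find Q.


dT = 84.0910 K
ln(ro/ri) = 0.8267
Q = 2*pi*7.1250*27.5550*84.0910 / 0.8267 = 125481.0050 W

125481.0050 W


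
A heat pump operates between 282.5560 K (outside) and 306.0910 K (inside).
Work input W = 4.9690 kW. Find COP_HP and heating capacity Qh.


COP = 306.0910 / 23.5350 = 13.0058
Qh = 13.0058 * 4.9690 = 64.6257 kW

COP = 13.0058, Qh = 64.6257 kW


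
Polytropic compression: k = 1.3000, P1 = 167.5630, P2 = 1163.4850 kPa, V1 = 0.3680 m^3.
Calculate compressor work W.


(k-1)/k = 0.2308
(P2/P1)^exp = 1.5639
W = 4.3333 * 167.5630 * 0.3680 * (1.5639 - 1) = 150.6804 kJ

150.6804 kJ


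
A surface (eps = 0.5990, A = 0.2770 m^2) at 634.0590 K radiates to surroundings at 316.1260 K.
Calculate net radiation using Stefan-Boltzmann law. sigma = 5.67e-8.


T^4 = 1.6163e+11
Tsurr^4 = 9.9871e+09
Q = 0.5990 * 5.67e-8 * 0.2770 * 1.5164e+11 = 1426.6194 W

1426.6194 W


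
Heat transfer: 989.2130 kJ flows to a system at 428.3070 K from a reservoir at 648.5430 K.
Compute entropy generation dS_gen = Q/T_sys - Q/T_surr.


dS_sys = 989.2130/428.3070 = 2.3096 kJ/K
dS_surr = -989.2130/648.5430 = -1.5253 kJ/K
dS_gen = 2.3096 - 1.5253 = 0.7843 kJ/K (irreversible)

dS_gen = 0.7843 kJ/K, irreversible


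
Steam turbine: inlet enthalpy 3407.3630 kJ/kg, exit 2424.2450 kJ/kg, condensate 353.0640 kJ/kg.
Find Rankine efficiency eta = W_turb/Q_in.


W = 983.1180 kJ/kg
Q_in = 3054.2990 kJ/kg
eta = 0.3219 = 32.1880%

eta = 32.1880%


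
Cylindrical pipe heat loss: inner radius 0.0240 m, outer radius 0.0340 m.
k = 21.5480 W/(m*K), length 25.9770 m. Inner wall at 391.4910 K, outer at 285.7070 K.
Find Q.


dT = 105.7840 K
ln(ro/ri) = 0.3483
Q = 2*pi*21.5480*25.9770*105.7840 / 0.3483 = 1068154.2998 W

1068154.2998 W


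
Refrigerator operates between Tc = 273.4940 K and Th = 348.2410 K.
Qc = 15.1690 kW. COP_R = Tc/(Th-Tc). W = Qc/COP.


COP = 273.4940 / 74.7470 = 3.6589
W = 15.1690 / 3.6589 = 4.1457 kW

COP = 3.6589, W = 4.1457 kW


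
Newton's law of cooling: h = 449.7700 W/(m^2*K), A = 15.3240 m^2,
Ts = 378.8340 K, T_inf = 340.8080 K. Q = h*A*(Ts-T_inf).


dT = 38.0260 K
Q = 449.7700 * 15.3240 * 38.0260 = 262085.6674 W

262085.6674 W


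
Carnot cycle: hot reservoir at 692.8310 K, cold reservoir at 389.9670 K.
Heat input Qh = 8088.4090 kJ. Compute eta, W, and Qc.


eta = 1 - 389.9670/692.8310 = 0.4371
W = 0.4371 * 8088.4090 = 3535.7654 kJ
Qc = 8088.4090 - 3535.7654 = 4552.6436 kJ

eta = 43.7140%, W = 3535.7654 kJ, Qc = 4552.6436 kJ
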